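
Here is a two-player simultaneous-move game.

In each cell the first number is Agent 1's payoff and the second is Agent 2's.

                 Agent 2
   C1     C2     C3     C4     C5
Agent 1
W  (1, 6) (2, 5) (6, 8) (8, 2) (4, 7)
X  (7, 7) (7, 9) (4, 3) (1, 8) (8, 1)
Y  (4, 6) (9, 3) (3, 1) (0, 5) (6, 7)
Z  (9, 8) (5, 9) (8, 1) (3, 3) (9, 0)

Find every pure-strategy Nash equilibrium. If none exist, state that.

(W, C1): Agent 1 can switch to X (1 → 7). Not NE.
(W, C2): Agent 1 can switch to X (2 → 7). Not NE.
(W, C3): Agent 1 can switch to Z (6 → 8). Not NE.
(W, C4): Agent 2 can switch to C1 (2 → 6). Not NE.
(W, C5): Agent 1 can switch to X (4 → 8). Not NE.
(X, C1): Agent 1 can switch to Z (7 → 9). Not NE.
(The remaining 14 profiles each have a profitable deviation by the same check.)

No pure-strategy Nash equilibrium.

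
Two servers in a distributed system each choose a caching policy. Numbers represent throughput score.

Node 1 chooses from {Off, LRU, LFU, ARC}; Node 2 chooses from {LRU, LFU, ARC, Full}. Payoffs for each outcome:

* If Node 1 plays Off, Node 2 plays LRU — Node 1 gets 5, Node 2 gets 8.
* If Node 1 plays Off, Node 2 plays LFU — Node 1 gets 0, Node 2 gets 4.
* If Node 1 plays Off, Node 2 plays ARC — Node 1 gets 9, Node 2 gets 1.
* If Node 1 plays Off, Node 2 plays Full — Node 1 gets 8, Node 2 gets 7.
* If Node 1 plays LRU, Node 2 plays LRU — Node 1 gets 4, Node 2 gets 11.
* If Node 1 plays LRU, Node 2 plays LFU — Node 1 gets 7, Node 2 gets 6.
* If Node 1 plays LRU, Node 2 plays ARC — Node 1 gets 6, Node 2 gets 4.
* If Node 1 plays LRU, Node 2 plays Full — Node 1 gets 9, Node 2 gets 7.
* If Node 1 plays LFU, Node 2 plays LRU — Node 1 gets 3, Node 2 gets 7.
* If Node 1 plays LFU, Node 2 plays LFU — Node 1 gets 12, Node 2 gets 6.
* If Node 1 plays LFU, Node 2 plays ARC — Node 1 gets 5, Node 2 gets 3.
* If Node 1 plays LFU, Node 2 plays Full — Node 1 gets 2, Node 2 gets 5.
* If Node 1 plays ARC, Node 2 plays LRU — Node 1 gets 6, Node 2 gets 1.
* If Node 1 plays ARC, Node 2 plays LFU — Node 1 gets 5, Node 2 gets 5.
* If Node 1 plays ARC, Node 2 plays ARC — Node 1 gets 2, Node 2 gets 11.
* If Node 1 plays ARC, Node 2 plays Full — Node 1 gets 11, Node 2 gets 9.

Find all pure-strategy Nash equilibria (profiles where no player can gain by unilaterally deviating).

No pure-strategy Nash equilibrium.

Node 1 against LRU: payoffs 5, 4, 3, 6 → best response ARC.
Node 1 against LFU: payoffs 0, 7, 12, 5 → best response LFU.
Node 1 against ARC: payoffs 9, 6, 5, 2 → best response Off.
Node 1 against Full: payoffs 8, 9, 2, 11 → best response ARC.
Node 2 against Off: payoffs 8, 4, 1, 7 → best response LRU.
Node 2 against LRU: payoffs 11, 6, 4, 7 → best response LRU.
Node 2 against LFU: payoffs 7, 6, 3, 5 → best response LRU.
Node 2 against ARC: payoffs 1, 5, 11, 9 → best response ARC.
No profile is a mutual best response for all players.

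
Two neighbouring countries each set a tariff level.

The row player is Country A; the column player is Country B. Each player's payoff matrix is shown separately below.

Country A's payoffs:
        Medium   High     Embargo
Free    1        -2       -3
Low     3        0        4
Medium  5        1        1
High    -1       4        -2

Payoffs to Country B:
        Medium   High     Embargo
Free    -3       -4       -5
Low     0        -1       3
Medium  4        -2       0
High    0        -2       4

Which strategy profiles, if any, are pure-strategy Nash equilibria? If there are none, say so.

Mark each player's best response to every combination of opponents' strategies; a profile where every player is best-responding is a pure Nash equilibrium.
Country A against Medium: payoffs 1, 3, 5, -1 → best response Medium.
Country A against High: payoffs -2, 0, 1, 4 → best response High.
Country A against Embargo: payoffs -3, 4, 1, -2 → best response Low.
Country B against Free: payoffs -3, -4, -5 → best response Medium.
Country B against Low: payoffs 0, -1, 3 → best response Embargo.
Country B against Medium: payoffs 4, -2, 0 → best response Medium.
Country B against High: payoffs 0, -2, 4 → best response Embargo.
Mutual best responses: (Low, Embargo); (Medium, Medium).

Pure-strategy Nash equilibria: (Low, Embargo); (Medium, Medium)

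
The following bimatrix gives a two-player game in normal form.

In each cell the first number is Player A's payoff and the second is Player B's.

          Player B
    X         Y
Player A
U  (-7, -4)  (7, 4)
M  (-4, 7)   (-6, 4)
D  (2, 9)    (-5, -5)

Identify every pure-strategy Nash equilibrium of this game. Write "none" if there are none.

Pure-strategy Nash equilibria: (U, Y) and (D, X)

Player A against X: payoffs -7, -4, 2 → best response D.
Player A against Y: payoffs 7, -6, -5 → best response U.
Player B against U: payoffs -4, 4 → best response Y.
Player B against M: payoffs 7, 4 → best response X.
Player B against D: payoffs 9, -5 → best response X.
Mutual best responses: (U, Y); (D, X).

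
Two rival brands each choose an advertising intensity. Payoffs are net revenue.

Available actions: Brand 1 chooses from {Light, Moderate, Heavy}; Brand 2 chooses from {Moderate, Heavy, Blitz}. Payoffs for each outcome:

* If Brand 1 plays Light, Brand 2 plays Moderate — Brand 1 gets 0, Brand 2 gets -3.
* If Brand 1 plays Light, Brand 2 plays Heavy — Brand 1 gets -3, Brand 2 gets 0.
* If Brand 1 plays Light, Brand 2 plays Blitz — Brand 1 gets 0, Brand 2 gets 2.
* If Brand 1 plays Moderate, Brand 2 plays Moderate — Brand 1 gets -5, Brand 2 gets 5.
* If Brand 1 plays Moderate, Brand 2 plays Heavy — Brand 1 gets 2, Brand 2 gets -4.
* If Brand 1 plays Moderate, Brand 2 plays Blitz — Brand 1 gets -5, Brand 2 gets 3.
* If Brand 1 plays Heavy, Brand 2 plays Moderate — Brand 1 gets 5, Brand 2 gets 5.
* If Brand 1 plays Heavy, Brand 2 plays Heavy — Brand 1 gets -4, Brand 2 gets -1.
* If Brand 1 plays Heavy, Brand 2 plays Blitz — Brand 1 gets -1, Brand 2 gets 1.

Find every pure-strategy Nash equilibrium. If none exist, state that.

Pure-strategy Nash equilibria: (Light, Blitz); (Heavy, Moderate)

Mark each player's best response to every combination of opponents' strategies; a profile where every player is best-responding is a pure Nash equilibrium.
Brand 1 against Moderate: payoffs 0, -5, 5 → best response Heavy.
Brand 1 against Heavy: payoffs -3, 2, -4 → best response Moderate.
Brand 1 against Blitz: payoffs 0, -5, -1 → best response Light.
Brand 2 against Light: payoffs -3, 0, 2 → best response Blitz.
Brand 2 against Moderate: payoffs 5, -4, 3 → best response Moderate.
Brand 2 against Heavy: payoffs 5, -1, 1 → best response Moderate.
Mutual best responses: (Light, Blitz); (Heavy, Moderate).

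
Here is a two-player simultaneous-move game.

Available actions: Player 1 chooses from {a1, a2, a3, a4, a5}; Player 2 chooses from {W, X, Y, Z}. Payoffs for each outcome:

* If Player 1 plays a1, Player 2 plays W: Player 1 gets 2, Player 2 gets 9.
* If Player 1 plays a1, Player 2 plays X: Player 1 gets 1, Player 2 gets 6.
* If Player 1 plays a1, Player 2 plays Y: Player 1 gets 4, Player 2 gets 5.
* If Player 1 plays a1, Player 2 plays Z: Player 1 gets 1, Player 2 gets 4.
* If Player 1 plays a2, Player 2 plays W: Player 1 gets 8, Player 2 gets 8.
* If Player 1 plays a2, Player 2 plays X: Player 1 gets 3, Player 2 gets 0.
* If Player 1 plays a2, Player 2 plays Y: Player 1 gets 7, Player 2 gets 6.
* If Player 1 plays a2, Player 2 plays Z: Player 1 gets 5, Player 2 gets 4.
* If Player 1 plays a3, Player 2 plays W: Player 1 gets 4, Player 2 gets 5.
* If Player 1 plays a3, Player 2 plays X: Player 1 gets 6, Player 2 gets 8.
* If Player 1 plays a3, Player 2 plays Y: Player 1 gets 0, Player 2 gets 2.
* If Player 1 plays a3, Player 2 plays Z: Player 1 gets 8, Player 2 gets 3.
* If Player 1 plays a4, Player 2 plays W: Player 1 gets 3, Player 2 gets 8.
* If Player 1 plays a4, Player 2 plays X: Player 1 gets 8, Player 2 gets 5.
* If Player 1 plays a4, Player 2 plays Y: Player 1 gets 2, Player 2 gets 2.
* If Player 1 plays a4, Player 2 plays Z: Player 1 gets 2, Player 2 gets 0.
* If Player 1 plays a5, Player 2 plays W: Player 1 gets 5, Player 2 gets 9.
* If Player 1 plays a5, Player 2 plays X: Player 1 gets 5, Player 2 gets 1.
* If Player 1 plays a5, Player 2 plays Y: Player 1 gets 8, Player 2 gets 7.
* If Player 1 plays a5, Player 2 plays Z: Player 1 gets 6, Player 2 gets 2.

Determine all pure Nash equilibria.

Player 1 against W: payoffs 2, 8, 4, 3, 5 → best response a2.
Player 1 against X: payoffs 1, 3, 6, 8, 5 → best response a4.
Player 1 against Y: payoffs 4, 7, 0, 2, 8 → best response a5.
Player 1 against Z: payoffs 1, 5, 8, 2, 6 → best response a3.
Player 2 against a1: payoffs 9, 6, 5, 4 → best response W.
Player 2 against a2: payoffs 8, 0, 6, 4 → best response W.
Player 2 against a3: payoffs 5, 8, 2, 3 → best response X.
Player 2 against a4: payoffs 8, 5, 2, 0 → best response W.
Player 2 against a5: payoffs 9, 1, 7, 2 → best response W.
Mutual best responses: (a2, W).

(a2, W)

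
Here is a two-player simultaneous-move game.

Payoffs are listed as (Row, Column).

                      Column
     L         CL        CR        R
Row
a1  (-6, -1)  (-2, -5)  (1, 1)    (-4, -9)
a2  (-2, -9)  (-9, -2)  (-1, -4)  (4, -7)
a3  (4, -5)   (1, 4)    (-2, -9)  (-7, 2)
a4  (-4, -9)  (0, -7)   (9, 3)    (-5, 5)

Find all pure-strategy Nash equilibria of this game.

The unique pure-strategy Nash equilibrium is (a3, CL).

(a1, L): Row can switch to a2 (-6 → -2). Not NE.
(a1, CL): Row can switch to a3 (-2 → 1). Not NE.
(a1, CR): Row can switch to a4 (1 → 9). Not NE.
(a1, R): Row can switch to a2 (-4 → 4). Not NE.
(a2, L): Row can switch to a3 (-2 → 4). Not NE.
(a2, CL): Row can switch to a1 (-9 → -2). Not NE.
(a3, CL): Row gets 1, best alternative 0; Column gets 4, best alternative 2. No profitable deviation — NE.
(The remaining 9 profiles each have a profitable deviation by the same check.)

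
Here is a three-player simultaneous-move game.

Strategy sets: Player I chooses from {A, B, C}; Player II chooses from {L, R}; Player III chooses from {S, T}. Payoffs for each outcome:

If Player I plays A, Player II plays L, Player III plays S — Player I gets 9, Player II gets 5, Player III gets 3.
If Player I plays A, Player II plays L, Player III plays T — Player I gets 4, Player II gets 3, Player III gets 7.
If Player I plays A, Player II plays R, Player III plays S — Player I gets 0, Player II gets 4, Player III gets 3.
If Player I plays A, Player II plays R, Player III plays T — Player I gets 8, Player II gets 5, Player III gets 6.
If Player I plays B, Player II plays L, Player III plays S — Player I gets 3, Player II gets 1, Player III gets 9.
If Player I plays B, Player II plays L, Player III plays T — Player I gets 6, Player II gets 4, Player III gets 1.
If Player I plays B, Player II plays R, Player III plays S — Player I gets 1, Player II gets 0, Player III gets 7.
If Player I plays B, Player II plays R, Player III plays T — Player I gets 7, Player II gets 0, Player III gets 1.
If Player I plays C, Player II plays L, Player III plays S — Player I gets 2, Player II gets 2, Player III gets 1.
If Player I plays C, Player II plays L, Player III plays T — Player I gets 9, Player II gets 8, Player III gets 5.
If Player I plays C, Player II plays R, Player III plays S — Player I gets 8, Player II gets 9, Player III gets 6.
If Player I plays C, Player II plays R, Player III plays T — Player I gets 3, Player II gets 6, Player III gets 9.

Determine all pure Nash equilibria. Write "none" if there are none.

The pure Nash equilibria are (A, R, T) and (C, L, T).

For each player, find the best response to each opponent profile; mutual best responses are the pure NE.
Player I against (L, S): payoffs 9, 3, 2 → best response A.
Player I against (L, T): payoffs 4, 6, 9 → best response C.
Player I against (R, S): payoffs 0, 1, 8 → best response C.
Player I against (R, T): payoffs 8, 7, 3 → best response A.
Player II against (A, S): payoffs 5, 4 → best response L.
Player II against (A, T): payoffs 3, 5 → best response R.
Player II against (B, S): payoffs 1, 0 → best response L.
Player II against (B, T): payoffs 4, 0 → best response L.
Player II against (C, S): payoffs 2, 9 → best response R.
Player II against (C, T): payoffs 8, 6 → best response L.
Player III against (A, L): payoffs 3, 7 → best response T.
Player III against (A, R): payoffs 3, 6 → best response T.
Player III against (B, L): payoffs 9, 1 → best response S.
Player III against (B, R): payoffs 7, 1 → best response S.
Player III against (C, L): payoffs 1, 5 → best response T.
Player III against (C, R): payoffs 6, 9 → best response T.
Mutual best responses: (A, R, T); (C, L, T).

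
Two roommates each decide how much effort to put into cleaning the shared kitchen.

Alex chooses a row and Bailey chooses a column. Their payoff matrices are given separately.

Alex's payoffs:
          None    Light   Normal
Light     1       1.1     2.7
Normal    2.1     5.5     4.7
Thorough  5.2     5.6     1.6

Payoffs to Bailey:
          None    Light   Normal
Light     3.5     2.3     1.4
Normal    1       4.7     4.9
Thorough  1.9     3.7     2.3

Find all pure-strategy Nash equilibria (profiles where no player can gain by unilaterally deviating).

(Light, None): Alex can switch to Normal (1 → 2.1). Not NE.
(Light, Light): Alex can switch to Normal (1.1 → 5.5). Not NE.
(Light, Normal): Alex can switch to Normal (2.7 → 4.7). Not NE.
(Normal, None): Alex can switch to Thorough (2.1 → 5.2). Not NE.
(Normal, Light): Alex can switch to Thorough (5.5 → 5.6). Not NE.
(Normal, Normal): Alex gets 4.7, best alternative 2.7; Bailey gets 4.9, best alternative 4.7. No profitable deviation — NE.
(Thorough, None): Bailey can switch to Light (1.9 → 3.7). Not NE.
(Thorough, Light): Alex gets 5.6, best alternative 5.5; Bailey gets 3.7, best alternative 2.3. No profitable deviation — NE.
(The remaining 1 profile has a profitable deviation by the same check.)

Pure-strategy Nash equilibria: (Normal, Normal) and (Thorough, Light)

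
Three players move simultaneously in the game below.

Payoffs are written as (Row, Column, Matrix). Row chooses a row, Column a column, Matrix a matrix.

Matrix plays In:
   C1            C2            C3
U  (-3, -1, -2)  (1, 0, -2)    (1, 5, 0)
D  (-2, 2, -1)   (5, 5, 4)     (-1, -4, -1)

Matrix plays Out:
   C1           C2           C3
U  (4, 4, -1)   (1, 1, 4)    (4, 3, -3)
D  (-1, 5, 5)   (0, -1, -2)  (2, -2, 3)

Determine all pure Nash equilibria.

The pure Nash equilibria are (U, C1, Out) and (U, C3, In) and (D, C2, In).

(U, C1, In): Row can switch to D (-3 → -2). Not NE.
(U, C1, Out): Row gets 4, best alternative -1; Column gets 4, best alternative 3; Matrix gets -1, best alternative -2. No profitable deviation — NE.
(U, C2, In): Row can switch to D (1 → 5). Not NE.
(U, C2, Out): Column can switch to C1 (1 → 4). Not NE.
(U, C3, In): Row gets 1, best alternative -1; Column gets 5, best alternative 0; Matrix gets 0, best alternative -3. No profitable deviation — NE.
(U, C3, Out): Column can switch to C1 (3 → 4). Not NE.
(D, C1, In): Column can switch to C2 (2 → 5). Not NE.
(D, C1, Out): Row can switch to U (-1 → 4). Not NE.
(D, C2, In): Row gets 5, best alternative 1; Column gets 5, best alternative 2; Matrix gets 4, best alternative -2. No profitable deviation — NE.
(D, C2, Out): Row can switch to U (0 → 1). Not NE.
(D, C3, In): Row can switch to U (-1 → 1). Not NE.
(The remaining 1 profile has a profitable deviation by the same check.)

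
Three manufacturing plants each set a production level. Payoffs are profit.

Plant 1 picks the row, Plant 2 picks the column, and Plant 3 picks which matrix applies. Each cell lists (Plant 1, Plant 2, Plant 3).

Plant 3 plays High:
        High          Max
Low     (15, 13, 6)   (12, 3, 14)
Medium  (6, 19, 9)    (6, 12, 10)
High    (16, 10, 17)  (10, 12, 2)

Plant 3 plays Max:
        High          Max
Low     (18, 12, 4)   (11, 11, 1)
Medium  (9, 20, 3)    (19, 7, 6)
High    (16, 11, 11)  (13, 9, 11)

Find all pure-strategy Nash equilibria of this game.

This game has no pure Nash equilibrium.

For each player, find the best response to each opponent profile; mutual best responses are the pure NE.
Plant 1 against (High, High): payoffs 15, 6, 16 → best response High.
Plant 1 against (High, Max): payoffs 18, 9, 16 → best response Low.
Plant 1 against (Max, High): payoffs 12, 6, 10 → best response Low.
Plant 1 against (Max, Max): payoffs 11, 19, 13 → best response Medium.
Plant 2 against (Low, High): payoffs 13, 3 → best response High.
Plant 2 against (Low, Max): payoffs 12, 11 → best response High.
Plant 2 against (Medium, High): payoffs 19, 12 → best response High.
Plant 2 against (Medium, Max): payoffs 20, 7 → best response High.
Plant 2 against (High, High): payoffs 10, 12 → best response Max.
Plant 2 against (High, Max): payoffs 11, 9 → best response High.
Plant 3 against (Low, High): payoffs 6, 4 → best response High.
Plant 3 against (Low, Max): payoffs 14, 1 → best response High.
Plant 3 against (Medium, High): payoffs 9, 3 → best response High.
Plant 3 against (Medium, Max): payoffs 10, 6 → best response High.
Plant 3 against (High, High): payoffs 17, 11 → best response High.
Plant 3 against (High, Max): payoffs 2, 11 → best response Max.
No profile is a mutual best response for all players.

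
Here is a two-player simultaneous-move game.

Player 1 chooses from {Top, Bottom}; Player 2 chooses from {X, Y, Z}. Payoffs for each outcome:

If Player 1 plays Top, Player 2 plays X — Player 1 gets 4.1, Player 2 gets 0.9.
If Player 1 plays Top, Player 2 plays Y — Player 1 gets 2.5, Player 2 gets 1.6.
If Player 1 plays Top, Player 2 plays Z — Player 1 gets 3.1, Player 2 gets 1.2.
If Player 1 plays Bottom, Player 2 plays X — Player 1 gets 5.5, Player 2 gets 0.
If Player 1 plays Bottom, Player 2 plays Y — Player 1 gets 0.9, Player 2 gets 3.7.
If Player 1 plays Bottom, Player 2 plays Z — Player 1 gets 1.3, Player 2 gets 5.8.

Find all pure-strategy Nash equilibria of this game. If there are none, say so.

(Top, Y)

Player 1 against X: payoffs 4.1, 5.5 → best response Bottom.
Player 1 against Y: payoffs 2.5, 0.9 → best response Top.
Player 1 against Z: payoffs 3.1, 1.3 → best response Top.
Player 2 against Top: payoffs 0.9, 1.6, 1.2 → best response Y.
Player 2 against Bottom: payoffs 0, 3.7, 5.8 → best response Z.
Mutual best responses: (Top, Y).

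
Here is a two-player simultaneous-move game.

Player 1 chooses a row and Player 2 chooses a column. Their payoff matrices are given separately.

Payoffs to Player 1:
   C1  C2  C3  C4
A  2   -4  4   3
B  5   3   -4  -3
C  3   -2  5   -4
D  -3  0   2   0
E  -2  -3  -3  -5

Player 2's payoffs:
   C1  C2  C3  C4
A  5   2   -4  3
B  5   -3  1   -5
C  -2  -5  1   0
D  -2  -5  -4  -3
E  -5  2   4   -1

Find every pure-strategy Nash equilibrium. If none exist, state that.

The pure Nash equilibria are (B, C1); (C, C3).

(A, C1): Player 1 can switch to B (2 → 5). Not NE.
(A, C2): Player 1 can switch to B (-4 → 3). Not NE.
(A, C3): Player 1 can switch to C (4 → 5). Not NE.
(A, C4): Player 2 can switch to C1 (3 → 5). Not NE.
(B, C1): Player 1 gets 5, best alternative 3; Player 2 gets 5, best alternative 1. No profitable deviation — NE.
(B, C2): Player 2 can switch to C1 (-3 → 5). Not NE.
(B, C3): Player 1 can switch to A (-4 → 4). Not NE.
(B, C4): Player 1 can switch to A (-3 → 3). Not NE.
(C, C1): Player 1 can switch to B (3 → 5). Not NE.
(C, C3): Player 1 gets 5, best alternative 4; Player 2 gets 1, best alternative 0. No profitable deviation — NE.
(The remaining 10 profiles each have a profitable deviation by the same check.)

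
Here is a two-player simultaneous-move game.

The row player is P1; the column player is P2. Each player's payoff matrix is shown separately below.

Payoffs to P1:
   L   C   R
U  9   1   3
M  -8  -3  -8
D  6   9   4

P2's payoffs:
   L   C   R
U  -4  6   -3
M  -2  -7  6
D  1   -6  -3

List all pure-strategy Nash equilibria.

For each strategy profile, look for a profitable unilateral deviation.
(U, L): P2 can switch to C (-4 → 6). Not NE.
(U, C): P1 can switch to D (1 → 9). Not NE.
(U, R): P1 can switch to D (3 → 4). Not NE.
(M, L): P1 can switch to U (-8 → 9). Not NE.
(M, C): P1 can switch to U (-3 → 1). Not NE.
(M, R): P1 can switch to U (-8 → 3). Not NE.
(D, L): P1 can switch to U (6 → 9). Not NE.
(D, C): P2 can switch to L (-6 → 1). Not NE.
(The remaining 1 profile has a profitable deviation by the same check.)

This game has no pure Nash equilibrium.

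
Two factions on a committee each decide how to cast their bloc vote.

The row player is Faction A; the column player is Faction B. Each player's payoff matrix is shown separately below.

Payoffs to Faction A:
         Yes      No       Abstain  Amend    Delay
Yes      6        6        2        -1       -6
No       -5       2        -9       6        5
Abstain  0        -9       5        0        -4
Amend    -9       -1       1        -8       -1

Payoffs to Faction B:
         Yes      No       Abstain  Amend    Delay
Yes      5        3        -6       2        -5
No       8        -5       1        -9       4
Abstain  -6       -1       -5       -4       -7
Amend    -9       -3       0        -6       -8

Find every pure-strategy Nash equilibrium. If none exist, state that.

The unique pure-strategy Nash equilibrium is (Yes, Yes).

Check each profile: it is a Nash equilibrium iff no player can strictly gain by switching unilaterally.
(Yes, Yes): Faction A gets 6, best alternative 0; Faction B gets 5, best alternative 3. No profitable deviation — NE.
(Yes, No): Faction B can switch to Yes (3 → 5). Not NE.
(Yes, Abstain): Faction A can switch to Abstain (2 → 5). Not NE.
(Yes, Amend): Faction A can switch to No (-1 → 6). Not NE.
(Yes, Delay): Faction A can switch to No (-6 → 5). Not NE.
(No, Yes): Faction A can switch to Yes (-5 → 6). Not NE.
(No, No): Faction A can switch to Yes (2 → 6). Not NE.
(No, Abstain): Faction A can switch to Yes (-9 → 2). Not NE.
(No, Amend): Faction B can switch to Yes (-9 → 8). Not NE.
(The remaining 11 profiles each have a profitable deviation by the same check.)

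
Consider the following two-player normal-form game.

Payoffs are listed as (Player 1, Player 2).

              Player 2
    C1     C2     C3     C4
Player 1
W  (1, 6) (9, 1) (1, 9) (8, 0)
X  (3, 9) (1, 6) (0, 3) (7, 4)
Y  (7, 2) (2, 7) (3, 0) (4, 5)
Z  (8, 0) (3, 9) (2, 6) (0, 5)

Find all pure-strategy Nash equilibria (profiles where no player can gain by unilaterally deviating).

For each player, find the best response to each opponent profile; mutual best responses are the pure NE.
Player 1 against C1: payoffs 1, 3, 7, 8 → best response Z.
Player 1 against C2: payoffs 9, 1, 2, 3 → best response W.
Player 1 against C3: payoffs 1, 0, 3, 2 → best response Y.
Player 1 against C4: payoffs 8, 7, 4, 0 → best response W.
Player 2 against W: payoffs 6, 1, 9, 0 → best response C3.
Player 2 against X: payoffs 9, 6, 3, 4 → best response C1.
Player 2 against Y: payoffs 2, 7, 0, 5 → best response C2.
Player 2 against Z: payoffs 0, 9, 6, 5 → best response C2.
No profile is a mutual best response for all players.

No pure-strategy Nash equilibrium.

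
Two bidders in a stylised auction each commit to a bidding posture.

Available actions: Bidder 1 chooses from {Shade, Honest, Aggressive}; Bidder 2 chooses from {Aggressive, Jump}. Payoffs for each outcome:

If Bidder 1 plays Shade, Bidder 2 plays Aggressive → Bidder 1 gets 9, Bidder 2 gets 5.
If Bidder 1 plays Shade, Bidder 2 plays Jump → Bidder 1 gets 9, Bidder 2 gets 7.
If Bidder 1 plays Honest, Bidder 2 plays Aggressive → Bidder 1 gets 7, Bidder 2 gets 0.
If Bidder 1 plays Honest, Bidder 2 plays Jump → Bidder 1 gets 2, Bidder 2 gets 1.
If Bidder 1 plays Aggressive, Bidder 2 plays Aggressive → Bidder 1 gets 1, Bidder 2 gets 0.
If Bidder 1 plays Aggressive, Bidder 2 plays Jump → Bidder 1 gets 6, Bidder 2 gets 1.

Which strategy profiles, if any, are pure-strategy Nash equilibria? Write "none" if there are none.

(Shade, Jump)

Bidder 1 against Aggressive: payoffs 9, 7, 1 → best response Shade.
Bidder 1 against Jump: payoffs 9, 2, 6 → best response Shade.
Bidder 2 against Shade: payoffs 5, 7 → best response Jump.
Bidder 2 against Honest: payoffs 0, 1 → best response Jump.
Bidder 2 against Aggressive: payoffs 0, 1 → best response Jump.
Mutual best responses: (Shade, Jump).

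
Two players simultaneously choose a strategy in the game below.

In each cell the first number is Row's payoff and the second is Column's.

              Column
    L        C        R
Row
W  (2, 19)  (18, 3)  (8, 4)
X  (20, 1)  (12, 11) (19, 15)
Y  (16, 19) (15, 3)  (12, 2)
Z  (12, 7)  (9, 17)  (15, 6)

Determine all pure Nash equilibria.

Row against L: payoffs 2, 20, 16, 12 → best response X.
Row against C: payoffs 18, 12, 15, 9 → best response W.
Row against R: payoffs 8, 19, 12, 15 → best response X.
Column against W: payoffs 19, 3, 4 → best response L.
Column against X: payoffs 1, 11, 15 → best response R.
Column against Y: payoffs 19, 3, 2 → best response L.
Column against Z: payoffs 7, 17, 6 → best response C.
Mutual best responses: (X, R).

The unique pure-strategy Nash equilibrium is (X, R).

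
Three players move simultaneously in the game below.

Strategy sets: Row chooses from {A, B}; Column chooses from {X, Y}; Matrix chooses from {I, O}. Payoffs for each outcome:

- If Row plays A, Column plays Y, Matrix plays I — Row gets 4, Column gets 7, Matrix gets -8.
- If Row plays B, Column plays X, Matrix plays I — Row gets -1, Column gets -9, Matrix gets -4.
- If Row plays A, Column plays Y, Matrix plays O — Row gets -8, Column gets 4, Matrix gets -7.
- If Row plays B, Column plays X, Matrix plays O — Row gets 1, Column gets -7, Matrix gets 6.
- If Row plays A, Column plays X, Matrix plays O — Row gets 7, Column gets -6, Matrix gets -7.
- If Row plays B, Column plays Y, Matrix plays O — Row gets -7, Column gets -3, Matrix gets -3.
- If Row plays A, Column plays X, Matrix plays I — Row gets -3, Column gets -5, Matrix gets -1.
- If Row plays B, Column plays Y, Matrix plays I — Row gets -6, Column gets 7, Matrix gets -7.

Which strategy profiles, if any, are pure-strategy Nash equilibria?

Row against (X, I): payoffs -3, -1 → best response B.
Row against (X, O): payoffs 7, 1 → best response A.
Row against (Y, I): payoffs 4, -6 → best response A.
Row against (Y, O): payoffs -8, -7 → best response B.
Column against (A, I): payoffs -5, 7 → best response Y.
Column against (A, O): payoffs -6, 4 → best response Y.
Column against (B, I): payoffs -9, 7 → best response Y.
Column against (B, O): payoffs -7, -3 → best response Y.
Matrix against (A, X): payoffs -1, -7 → best response I.
Matrix against (A, Y): payoffs -8, -7 → best response O.
Matrix against (B, X): payoffs -4, 6 → best response O.
Matrix against (B, Y): payoffs -7, -3 → best response O.
Mutual best responses: (B, Y, O).

(B, Y, O)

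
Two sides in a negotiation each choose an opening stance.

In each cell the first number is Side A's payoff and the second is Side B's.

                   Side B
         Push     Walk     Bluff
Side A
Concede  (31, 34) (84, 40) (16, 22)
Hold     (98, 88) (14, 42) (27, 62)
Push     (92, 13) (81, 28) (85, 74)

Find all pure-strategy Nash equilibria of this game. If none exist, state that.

(Concede, Walk); (Hold, Push); (Push, Bluff)

Check each profile: it is a Nash equilibrium iff no player can strictly gain by switching unilaterally.
(Concede, Push): Side A can switch to Hold (31 → 98). Not NE.
(Concede, Walk): Side A gets 84, best alternative 81; Side B gets 40, best alternative 34. No profitable deviation — NE.
(Concede, Bluff): Side A can switch to Hold (16 → 27). Not NE.
(Hold, Push): Side A gets 98, best alternative 92; Side B gets 88, best alternative 62. No profitable deviation — NE.
(Hold, Walk): Side A can switch to Concede (14 → 84). Not NE.
(Hold, Bluff): Side A can switch to Push (27 → 85). Not NE.
(Push, Push): Side A can switch to Hold (92 → 98). Not NE.
(Push, Walk): Side A can switch to Concede (81 → 84). Not NE.
(Push, Bluff): Side A gets 85, best alternative 27; Side B gets 74, best alternative 28. No profitable deviation — NE.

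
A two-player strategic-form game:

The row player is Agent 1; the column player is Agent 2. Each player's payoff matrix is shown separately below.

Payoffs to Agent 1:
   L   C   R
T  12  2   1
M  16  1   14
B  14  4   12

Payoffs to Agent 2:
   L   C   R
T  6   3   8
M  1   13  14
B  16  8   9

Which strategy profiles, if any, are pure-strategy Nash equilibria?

Mark each player's best response to every combination of opponents' strategies; a profile where every player is best-responding is a pure Nash equilibrium.
Agent 1 against L: payoffs 12, 16, 14 → best response M.
Agent 1 against C: payoffs 2, 1, 4 → best response B.
Agent 1 against R: payoffs 1, 14, 12 → best response M.
Agent 2 against T: payoffs 6, 3, 8 → best response R.
Agent 2 against M: payoffs 1, 13, 14 → best response R.
Agent 2 against B: payoffs 16, 8, 9 → best response L.
Mutual best responses: (M, R).

(M, R)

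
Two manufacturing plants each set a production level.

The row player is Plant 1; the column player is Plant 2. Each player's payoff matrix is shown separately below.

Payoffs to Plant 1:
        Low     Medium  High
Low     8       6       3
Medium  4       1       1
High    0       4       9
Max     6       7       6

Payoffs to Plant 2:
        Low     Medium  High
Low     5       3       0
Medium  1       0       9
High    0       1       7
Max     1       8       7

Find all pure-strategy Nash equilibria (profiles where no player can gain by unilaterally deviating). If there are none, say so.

Plant 1 against Low: payoffs 8, 4, 0, 6 → best response Low.
Plant 1 against Medium: payoffs 6, 1, 4, 7 → best response Max.
Plant 1 against High: payoffs 3, 1, 9, 6 → best response High.
Plant 2 against Low: payoffs 5, 3, 0 → best response Low.
Plant 2 against Medium: payoffs 1, 0, 9 → best response High.
Plant 2 against High: payoffs 0, 1, 7 → best response High.
Plant 2 against Max: payoffs 1, 8, 7 → best response Medium.
Mutual best responses: (Low, Low); (High, High); (Max, Medium).

(Low, Low), (High, High), (Max, Medium)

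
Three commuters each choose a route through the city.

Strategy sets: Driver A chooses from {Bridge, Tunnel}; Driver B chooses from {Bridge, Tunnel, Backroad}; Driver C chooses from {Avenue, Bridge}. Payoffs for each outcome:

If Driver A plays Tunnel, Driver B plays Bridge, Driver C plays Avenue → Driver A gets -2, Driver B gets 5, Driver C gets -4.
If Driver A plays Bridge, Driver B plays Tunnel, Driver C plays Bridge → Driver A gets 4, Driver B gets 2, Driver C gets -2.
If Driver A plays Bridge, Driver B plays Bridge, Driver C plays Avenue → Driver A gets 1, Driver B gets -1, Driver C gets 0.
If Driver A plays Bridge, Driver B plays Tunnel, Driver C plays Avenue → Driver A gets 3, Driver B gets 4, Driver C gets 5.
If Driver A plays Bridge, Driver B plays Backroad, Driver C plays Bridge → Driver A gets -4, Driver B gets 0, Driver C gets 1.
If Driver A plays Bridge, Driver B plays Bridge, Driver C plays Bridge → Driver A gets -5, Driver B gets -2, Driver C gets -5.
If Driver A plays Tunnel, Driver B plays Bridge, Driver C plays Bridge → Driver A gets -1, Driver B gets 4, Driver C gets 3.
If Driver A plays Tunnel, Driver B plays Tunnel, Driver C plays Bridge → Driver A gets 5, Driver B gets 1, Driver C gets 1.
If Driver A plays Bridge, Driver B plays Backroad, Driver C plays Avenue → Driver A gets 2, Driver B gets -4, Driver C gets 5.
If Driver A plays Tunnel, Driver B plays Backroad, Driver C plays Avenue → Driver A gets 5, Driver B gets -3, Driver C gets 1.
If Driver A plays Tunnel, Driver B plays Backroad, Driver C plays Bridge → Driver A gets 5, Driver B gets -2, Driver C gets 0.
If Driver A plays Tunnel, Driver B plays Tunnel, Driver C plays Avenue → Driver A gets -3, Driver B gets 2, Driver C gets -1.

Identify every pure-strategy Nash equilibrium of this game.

(Bridge, Bridge, Avenue): Driver B can switch to Tunnel (-1 → 4). Not NE.
(Bridge, Bridge, Bridge): Driver A can switch to Tunnel (-5 → -1). Not NE.
(Bridge, Tunnel, Avenue): Driver A gets 3, best alternative -3; Driver B gets 4, best alternative -1; Driver C gets 5, best alternative -2. No profitable deviation — NE.
(Bridge, Tunnel, Bridge): Driver A can switch to Tunnel (4 → 5). Not NE.
(Bridge, Backroad, Avenue): Driver A can switch to Tunnel (2 → 5). Not NE.
(Bridge, Backroad, Bridge): Driver A can switch to Tunnel (-4 → 5). Not NE.
(Tunnel, Bridge, Avenue): Driver A can switch to Bridge (-2 → 1). Not NE.
(Tunnel, Bridge, Bridge): Driver A gets -1, best alternative -5; Driver B gets 4, best alternative 1; Driver C gets 3, best alternative -4. No profitable deviation — NE.
(Tunnel, Tunnel, Avenue): Driver A can switch to Bridge (-3 → 3). Not NE.
(Tunnel, Tunnel, Bridge): Driver B can switch to Bridge (1 → 4). Not NE.
(The remaining 2 profiles each have a profitable deviation by the same check.)

(Bridge, Tunnel, Avenue), (Tunnel, Bridge, Bridge)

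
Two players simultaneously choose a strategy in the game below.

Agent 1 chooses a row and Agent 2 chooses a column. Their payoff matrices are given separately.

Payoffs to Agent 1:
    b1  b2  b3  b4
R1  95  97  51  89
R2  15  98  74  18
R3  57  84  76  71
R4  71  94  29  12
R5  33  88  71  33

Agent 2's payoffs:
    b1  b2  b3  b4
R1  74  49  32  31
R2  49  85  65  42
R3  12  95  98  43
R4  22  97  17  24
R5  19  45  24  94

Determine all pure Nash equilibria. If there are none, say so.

(R1, b1): Agent 1 gets 95, best alternative 71; Agent 2 gets 74, best alternative 49. No profitable deviation — NE.
(R1, b2): Agent 1 can switch to R2 (97 → 98). Not NE.
(R1, b3): Agent 1 can switch to R2 (51 → 74). Not NE.
(R1, b4): Agent 2 can switch to b1 (31 → 74). Not NE.
(R2, b1): Agent 1 can switch to R1 (15 → 95). Not NE.
(R2, b2): Agent 1 gets 98, best alternative 97; Agent 2 gets 85, best alternative 65. No profitable deviation — NE.
(R2, b3): Agent 1 can switch to R3 (74 → 76). Not NE.
(R2, b4): Agent 1 can switch to R1 (18 → 89). Not NE.
(R3, b3): Agent 1 gets 76, best alternative 74; Agent 2 gets 98, best alternative 95. No profitable deviation — NE.
(The remaining 11 profiles each have a profitable deviation by the same check.)

The pure Nash equilibria are (R1, b1) and (R2, b2) and (R3, b3).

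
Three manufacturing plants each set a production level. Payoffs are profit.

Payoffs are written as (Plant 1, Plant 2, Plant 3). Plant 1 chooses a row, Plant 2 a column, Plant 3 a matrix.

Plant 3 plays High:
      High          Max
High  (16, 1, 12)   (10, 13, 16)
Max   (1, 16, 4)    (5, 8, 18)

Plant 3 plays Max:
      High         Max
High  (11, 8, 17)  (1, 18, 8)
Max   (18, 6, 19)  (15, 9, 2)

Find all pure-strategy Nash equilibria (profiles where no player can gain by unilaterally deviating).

The unique pure-strategy Nash equilibrium is (High, Max, High).

(High, High, High): Plant 2 can switch to Max (1 → 13). Not NE.
(High, High, Max): Plant 1 can switch to Max (11 → 18). Not NE.
(High, Max, High): Plant 1 gets 10, best alternative 5; Plant 2 gets 13, best alternative 1; Plant 3 gets 16, best alternative 8. No profitable deviation — NE.
(High, Max, Max): Plant 1 can switch to Max (1 → 15). Not NE.
(Max, High, High): Plant 1 can switch to High (1 → 16). Not NE.
(Max, High, Max): Plant 2 can switch to Max (6 → 9). Not NE.
(Max, Max, High): Plant 1 can switch to High (5 → 10). Not NE.
(Max, Max, Max): Plant 3 can switch to High (2 → 18). Not NE.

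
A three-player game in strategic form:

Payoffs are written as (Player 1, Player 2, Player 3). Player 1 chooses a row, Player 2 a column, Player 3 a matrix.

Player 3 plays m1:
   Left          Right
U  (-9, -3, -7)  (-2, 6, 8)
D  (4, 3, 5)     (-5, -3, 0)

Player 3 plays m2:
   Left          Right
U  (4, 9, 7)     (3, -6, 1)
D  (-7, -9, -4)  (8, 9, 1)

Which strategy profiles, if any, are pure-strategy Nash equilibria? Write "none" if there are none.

Player 1 against (Left, m1): payoffs -9, 4 → best response D.
Player 1 against (Left, m2): payoffs 4, -7 → best response U.
Player 1 against (Right, m1): payoffs -2, -5 → best response U.
Player 1 against (Right, m2): payoffs 3, 8 → best response D.
Player 2 against (U, m1): payoffs -3, 6 → best response Right.
Player 2 against (U, m2): payoffs 9, -6 → best response Left.
Player 2 against (D, m1): payoffs 3, -3 → best response Left.
Player 2 against (D, m2): payoffs -9, 9 → best response Right.
Player 3 against (U, Left): payoffs -7, 7 → best response m2.
Player 3 against (U, Right): payoffs 8, 1 → best response m1.
Player 3 against (D, Left): payoffs 5, -4 → best response m1.
Player 3 against (D, Right): payoffs 0, 1 → best response m2.
Mutual best responses: (U, Left, m2); (U, Right, m1); (D, Left, m1); (D, Right, m2).

(U, Left, m2); (U, Right, m1); (D, Left, m1); (D, Right, m2)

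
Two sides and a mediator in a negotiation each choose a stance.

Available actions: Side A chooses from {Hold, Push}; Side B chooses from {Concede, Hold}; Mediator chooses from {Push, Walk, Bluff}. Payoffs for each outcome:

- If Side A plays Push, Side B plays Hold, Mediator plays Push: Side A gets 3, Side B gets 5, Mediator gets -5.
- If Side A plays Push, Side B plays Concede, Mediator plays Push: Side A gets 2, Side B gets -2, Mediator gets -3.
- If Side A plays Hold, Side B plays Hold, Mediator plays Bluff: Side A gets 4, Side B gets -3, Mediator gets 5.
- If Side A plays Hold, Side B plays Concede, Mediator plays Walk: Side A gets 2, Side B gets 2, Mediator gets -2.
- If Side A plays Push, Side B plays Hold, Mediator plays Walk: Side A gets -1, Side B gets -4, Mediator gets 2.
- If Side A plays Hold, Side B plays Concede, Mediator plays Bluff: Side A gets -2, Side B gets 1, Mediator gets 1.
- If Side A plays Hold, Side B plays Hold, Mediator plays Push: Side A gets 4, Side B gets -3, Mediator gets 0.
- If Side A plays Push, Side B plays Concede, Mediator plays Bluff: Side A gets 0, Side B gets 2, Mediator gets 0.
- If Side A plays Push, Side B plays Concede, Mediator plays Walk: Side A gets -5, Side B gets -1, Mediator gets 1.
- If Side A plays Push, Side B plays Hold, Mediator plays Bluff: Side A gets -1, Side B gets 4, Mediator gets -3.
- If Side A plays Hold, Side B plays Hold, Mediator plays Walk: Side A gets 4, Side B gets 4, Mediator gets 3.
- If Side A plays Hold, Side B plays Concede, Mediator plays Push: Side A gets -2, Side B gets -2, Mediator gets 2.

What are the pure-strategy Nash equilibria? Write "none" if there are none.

(Hold, Concede, Push): Side A can switch to Push (-2 → 2). Not NE.
(Hold, Concede, Walk): Side B can switch to Hold (2 → 4). Not NE.
(Hold, Concede, Bluff): Side A can switch to Push (-2 → 0). Not NE.
(Hold, Hold, Push): Side B can switch to Concede (-3 → -2). Not NE.
(Hold, Hold, Walk): Mediator can switch to Bluff (3 → 5). Not NE.
(Hold, Hold, Bluff): Side B can switch to Concede (-3 → 1). Not NE.
(Push, Concede, Push): Side B can switch to Hold (-2 → 5). Not NE.
(Push, Concede, Walk): Side A can switch to Hold (-5 → 2). Not NE.
(The remaining 4 profiles each have a profitable deviation by the same check.)

There is no pure-strategy Nash equilibrium.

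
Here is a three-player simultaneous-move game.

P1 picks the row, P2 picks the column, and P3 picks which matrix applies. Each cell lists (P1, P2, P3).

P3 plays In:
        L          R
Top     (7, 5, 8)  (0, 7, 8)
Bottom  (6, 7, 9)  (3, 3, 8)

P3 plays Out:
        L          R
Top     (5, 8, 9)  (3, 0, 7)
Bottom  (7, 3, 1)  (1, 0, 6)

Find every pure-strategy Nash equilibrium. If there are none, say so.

Check each profile: it is a Nash equilibrium iff no player can strictly gain by switching unilaterally.
(Top, L, In): P2 can switch to R (5 → 7). Not NE.
(Top, L, Out): P1 can switch to Bottom (5 → 7). Not NE.
(Top, R, In): P1 can switch to Bottom (0 → 3). Not NE.
(Top, R, Out): P2 can switch to L (0 → 8). Not NE.
(Bottom, L, In): P1 can switch to Top (6 → 7). Not NE.
(Bottom, L, Out): P3 can switch to In (1 → 9). Not NE.
(Bottom, R, In): P2 can switch to L (3 → 7). Not NE.
(Bottom, R, Out): P1 can switch to Top (1 → 3). Not NE.

There is no pure-strategy Nash equilibrium.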